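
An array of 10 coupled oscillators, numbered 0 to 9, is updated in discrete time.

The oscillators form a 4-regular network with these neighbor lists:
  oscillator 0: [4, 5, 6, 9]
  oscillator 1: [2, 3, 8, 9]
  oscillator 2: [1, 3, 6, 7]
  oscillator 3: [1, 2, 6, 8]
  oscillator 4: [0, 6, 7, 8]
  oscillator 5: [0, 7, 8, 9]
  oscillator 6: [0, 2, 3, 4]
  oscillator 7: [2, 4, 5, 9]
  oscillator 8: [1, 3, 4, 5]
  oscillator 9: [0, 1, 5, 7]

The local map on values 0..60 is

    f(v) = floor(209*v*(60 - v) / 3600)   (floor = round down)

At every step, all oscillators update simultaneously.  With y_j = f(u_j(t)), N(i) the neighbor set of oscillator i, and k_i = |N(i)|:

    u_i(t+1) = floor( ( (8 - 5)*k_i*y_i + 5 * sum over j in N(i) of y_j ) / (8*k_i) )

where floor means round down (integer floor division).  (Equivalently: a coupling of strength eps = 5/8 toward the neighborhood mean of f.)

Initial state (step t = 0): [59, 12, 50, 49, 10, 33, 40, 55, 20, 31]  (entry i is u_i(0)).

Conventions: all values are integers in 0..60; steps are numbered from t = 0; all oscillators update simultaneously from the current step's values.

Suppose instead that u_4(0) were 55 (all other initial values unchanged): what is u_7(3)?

Simulating step by step:
t=0: [59, 12, 50, 49, 55, 33, 40, 55, 20, 31]
t=1: [26, 37, 30, 35, 22, 37, 29, 28, 37, 35]
t=2: [50, 49, 51, 50, 49, 49, 50, 50, 49, 50]
t=3: [29, 29, 28, 29, 30, 30, 28, 29, 30, 29]

Answer: u_7(3) = 29
Key observation: This trace re-runs the system from the modified initial state.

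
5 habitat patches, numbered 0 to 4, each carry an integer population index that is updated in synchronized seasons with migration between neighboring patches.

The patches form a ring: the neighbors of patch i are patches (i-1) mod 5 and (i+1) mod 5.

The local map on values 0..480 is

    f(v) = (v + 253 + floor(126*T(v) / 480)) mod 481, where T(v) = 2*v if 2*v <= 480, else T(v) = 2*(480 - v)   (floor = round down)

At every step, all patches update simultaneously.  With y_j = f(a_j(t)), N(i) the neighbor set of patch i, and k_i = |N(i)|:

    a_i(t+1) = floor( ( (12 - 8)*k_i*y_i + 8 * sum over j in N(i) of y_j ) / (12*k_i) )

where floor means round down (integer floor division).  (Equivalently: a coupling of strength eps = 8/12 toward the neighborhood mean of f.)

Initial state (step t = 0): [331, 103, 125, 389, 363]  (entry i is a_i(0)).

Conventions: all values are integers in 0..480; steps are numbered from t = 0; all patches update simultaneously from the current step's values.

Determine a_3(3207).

Answer: a_3(3207) = 139
Key observation: The state at step 30, [139, 139, 139, 139, 139], reappears at step 33: the system is in a cycle of period 3 from step 30 on.  Therefore the state at step 3207 equals the state at step 30 + ((3207 - 30) mod 3) = 30, which is [139, 139, 139, 139, 139].

Derivation:
t=0: [331, 103, 125, 389, 363]
t=1: [262, 344, 353, 282, 195]
t=2: [134, 175, 178, 139, 124]
t=3: [312, 179, 181, 316, 454]
t=4: [151, 88, 88, 153, 195]
t=5: [152, 258, 259, 153, 25]
t=6: [146, 98, 99, 147, 99]
t=7: [426, 426, 427, 427, 451]
t=8: [230, 226, 226, 230, 230]
t=9: [120, 118, 118, 120, 122]
t=10: [435, 433, 433, 435, 437]
t=11: [230, 229, 229, 230, 230]
t=12: [121, 121, 121, 121, 122]
t=13: [437, 437, 437, 437, 437]
t=14: [231, 231, 231, 231, 231]
t=15: [124, 124, 124, 124, 124]
t=16: [442, 442, 442, 442, 442]
t=17: [233, 233, 233, 233, 233]
t=18: [127, 127, 127, 127, 127]
t=19: [446, 446, 446, 446, 446]
t=20: [235, 235, 235, 235, 235]
t=21: [130, 130, 130, 130, 130]
t=22: [451, 451, 451, 451, 451]
t=23: [238, 238, 238, 238, 238]
t=24: [134, 134, 134, 134, 134]
t=25: [457, 457, 457, 457, 457]
t=26: [241, 241, 241, 241, 241]
t=27: [138, 138, 138, 138, 138]
t=28: [463, 463, 463, 463, 463]
t=29: [243, 243, 243, 243, 243]
t=30: [139, 139, 139, 139, 139]
t=31: [464, 464, 464, 464, 464]
t=32: [244, 244, 244, 244, 244]
t=33: [139, 139, 139, 139, 139]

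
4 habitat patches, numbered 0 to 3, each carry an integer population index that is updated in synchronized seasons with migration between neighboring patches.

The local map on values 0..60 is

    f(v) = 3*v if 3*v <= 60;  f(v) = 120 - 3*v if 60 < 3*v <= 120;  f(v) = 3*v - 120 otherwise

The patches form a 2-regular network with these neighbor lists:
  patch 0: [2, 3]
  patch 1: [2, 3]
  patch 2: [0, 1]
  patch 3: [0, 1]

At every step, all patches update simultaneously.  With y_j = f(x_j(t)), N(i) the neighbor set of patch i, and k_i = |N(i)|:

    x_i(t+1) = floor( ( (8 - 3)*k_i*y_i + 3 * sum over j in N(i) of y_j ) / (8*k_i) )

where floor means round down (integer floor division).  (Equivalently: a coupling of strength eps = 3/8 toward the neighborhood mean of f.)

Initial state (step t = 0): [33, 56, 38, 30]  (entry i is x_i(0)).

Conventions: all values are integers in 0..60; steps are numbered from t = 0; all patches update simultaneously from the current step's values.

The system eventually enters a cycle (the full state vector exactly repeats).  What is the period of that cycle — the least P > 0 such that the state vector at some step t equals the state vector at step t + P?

Simulating step by step:
t=0: [33, 56, 38, 30]
t=1: [19, 36, 16, 31]
t=2: [49, 21, 42, 29]
t=3: [24, 42, 19, 36]
t=4: [42, 16, 45, 17]
t=5: [16, 42, 19, 42]
t=6: [41, 15, 45, 13]
t=7: [12, 38, 18, 33]
t=8: [36, 17, 41, 21]
t=9: [18, 43, 13, 47]
t=10: [45, 16, 36, 24]
t=11: [20, 41, 19, 41]
t=12: [48, 13, 47, 13]
t=13: [26, 35, 24, 36]
t=14: [37, 20, 40, 18]
t=15: [15, 47, 12, 46]
t=16: [38, 23, 34, 23]
t=17: [16, 44, 21, 42]
t=18: [41, 19, 46, 15]
t=19: [13, 47, 22, 39]
t=20: [35, 23, 45, 13]
t=21: [19, 42, 21, 36]
t=22: [48, 16, 47, 19]
t=23: [29, 44, 26, 49]
t=24: [33, 20, 34, 25]
t=25: [24, 49, 26, 43]
t=26: [39, 26, 40, 19]
t=27: [12, 36, 8, 44]
t=28: [29, 14, 24, 16]
t=29: [38, 44, 44, 44]
t=30: [8, 12, 10, 10]
t=31: [26, 33, 30, 30]
t=32: [37, 24, 30, 30]
t=33: [16, 41, 29, 29]
t=34: [42, 14, 30, 30]
t=35: [15, 37, 27, 27]
t=36: [42, 20, 34, 34]
t=37: [10, 44, 23, 23]
t=38: [37, 26, 39, 39]
t=39: [6, 27, 11, 11]
t=40: [23, 36, 31, 31]
t=41: [42, 17, 28, 28]
t=42: [17, 45, 33, 33]
t=43: [39, 17, 25, 25]
t=44: [18, 48, 38, 38]
t=45: [36, 17, 18, 18]
t=46: [27, 52, 45, 45]
t=47: [30, 28, 23, 23]
t=48: [37, 41, 44, 44]
t=49: [10, 6, 9, 9]
t=50: [28, 21, 25, 25]
t=51: [39, 52, 45, 45]
t=52: [7, 28, 16, 16]
t=53: [31, 40, 40, 40]
t=54: [16, 0, 5, 5]
t=55: [35, 5, 18, 18]
t=56: [29, 29, 39, 39]
t=57: [21, 21, 14, 14]
t=58: [51, 51, 47, 47]
t=59: [28, 28, 25, 25]
t=60: [39, 39, 41, 41]
t=61: [3, 3, 3, 3]
t=62: [9, 9, 9, 9]
t=63: [27, 27, 27, 27]
t=64: [39, 39, 39, 39]
t=65: [3, 3, 3, 3]

Answer: 4
Key observation: The state at step 61, [3, 3, 3, 3], reappears at step 65 — and no state repeats earlier — so the cycle the system enters has period 4.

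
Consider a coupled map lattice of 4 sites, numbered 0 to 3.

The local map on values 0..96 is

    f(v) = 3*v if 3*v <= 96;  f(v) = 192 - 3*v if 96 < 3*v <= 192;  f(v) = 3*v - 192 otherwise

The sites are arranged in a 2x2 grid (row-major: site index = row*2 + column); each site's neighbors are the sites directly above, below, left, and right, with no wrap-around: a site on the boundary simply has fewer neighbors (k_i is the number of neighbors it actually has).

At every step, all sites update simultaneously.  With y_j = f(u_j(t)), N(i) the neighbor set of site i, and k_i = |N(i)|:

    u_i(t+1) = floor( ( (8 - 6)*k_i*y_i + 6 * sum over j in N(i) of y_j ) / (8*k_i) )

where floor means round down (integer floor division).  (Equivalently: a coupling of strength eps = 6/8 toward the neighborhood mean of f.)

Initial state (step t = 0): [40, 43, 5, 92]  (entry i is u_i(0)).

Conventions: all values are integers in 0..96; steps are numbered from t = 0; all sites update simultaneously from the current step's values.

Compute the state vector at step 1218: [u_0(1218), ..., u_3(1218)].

Simulating step by step:
t=0: [40, 43, 5, 92]
t=1: [47, 74, 62, 50]
t=2: [26, 42, 36, 24]
t=3: [75, 72, 77, 74]
t=4: [31, 29, 33, 31]
t=5: [90, 91, 93, 90]
t=6: [82, 78, 80, 82]
t=7: [47, 51, 52, 47]
t=8: [40, 48, 47, 40]
t=9: [55, 66, 66, 55]
t=10: [11, 21, 21, 11]
t=11: [55, 40, 40, 55]
t=12: [60, 38, 38, 60]
t=13: [61, 28, 28, 61]
t=14: [65, 27, 27, 65]
t=15: [61, 22, 22, 61]
t=16: [51, 23, 23, 51]
t=17: [61, 46, 46, 61]
t=18: [42, 20, 20, 42]
t=19: [61, 64, 64, 61]
t=20: [2, 6, 6, 2]
t=21: [15, 9, 9, 15]
t=22: [31, 40, 40, 31]
t=23: [77, 87, 87, 77]
t=24: [61, 46, 46, 61]

Answer: [15, 9, 9, 15]
Key observation: The state at step 17, [61, 46, 46, 61], reappears at step 24: the system is in a cycle of period 7 from step 17 on.  Therefore the state at step 1218 equals the state at step 17 + ((1218 - 17) mod 7) = 21, which is [15, 9, 9, 15].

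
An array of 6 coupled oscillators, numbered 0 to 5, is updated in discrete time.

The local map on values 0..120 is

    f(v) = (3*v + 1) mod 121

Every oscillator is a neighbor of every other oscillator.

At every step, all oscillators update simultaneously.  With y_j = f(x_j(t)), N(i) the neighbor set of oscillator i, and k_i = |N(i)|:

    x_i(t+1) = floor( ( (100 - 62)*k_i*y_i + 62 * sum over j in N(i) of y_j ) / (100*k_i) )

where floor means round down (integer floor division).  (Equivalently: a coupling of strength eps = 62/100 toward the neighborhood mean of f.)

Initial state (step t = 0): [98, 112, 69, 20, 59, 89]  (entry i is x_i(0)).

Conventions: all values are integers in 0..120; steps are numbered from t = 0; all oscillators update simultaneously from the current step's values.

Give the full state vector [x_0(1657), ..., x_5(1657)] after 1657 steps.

Simulating step by step:
t=0: [98, 112, 69, 20, 59, 89]
t=1: [60, 71, 69, 62, 61, 53]
t=2: [65, 74, 72, 67, 66, 60]
t=3: [80, 87, 85, 81, 80, 76]
t=4: [78, 52, 51, 48, 78, 75]
t=5: [82, 62, 61, 58, 82, 79]
t=6: [39, 55, 54, 52, 39, 68]
t=7: [85, 66, 65, 64, 85, 76]
t=8: [48, 64, 63, 63, 48, 72]
t=9: [50, 62, 61, 61, 50, 68]
t=10: [49, 58, 57, 57, 49, 63]
t=11: [41, 48, 47, 47, 41, 52]
t=12: [14, 19, 18, 18, 14, 22]
t=13: [50, 54, 53, 53, 50, 56]
t=14: [35, 39, 38, 38, 35, 40]
t=15: [96, 99, 98, 98, 96, 69]
t=16: [54, 56, 56, 56, 54, 64]
t=17: [47, 49, 49, 49, 47, 55]
t=18: [26, 27, 27, 27, 26, 32]
t=19: [82, 83, 83, 83, 82, 86]
t=20: [7, 8, 8, 8, 7, 10]
t=21: [24, 25, 25, 25, 24, 26]
t=22: [74, 75, 75, 75, 74, 76]
t=23: [103, 104, 104, 104, 103, 105]
t=24: [69, 70, 70, 70, 69, 71]
t=25: [88, 89, 89, 89, 88, 90]
t=26: [24, 25, 25, 25, 24, 26]

Answer: [74, 75, 75, 75, 74, 76]
Key observation: The state at step 21, [24, 25, 25, 25, 24, 26], reappears at step 26: the system is in a cycle of period 5 from step 21 on.  Therefore the state at step 1657 equals the state at step 21 + ((1657 - 21) mod 5) = 22, which is [74, 75, 75, 75, 74, 76].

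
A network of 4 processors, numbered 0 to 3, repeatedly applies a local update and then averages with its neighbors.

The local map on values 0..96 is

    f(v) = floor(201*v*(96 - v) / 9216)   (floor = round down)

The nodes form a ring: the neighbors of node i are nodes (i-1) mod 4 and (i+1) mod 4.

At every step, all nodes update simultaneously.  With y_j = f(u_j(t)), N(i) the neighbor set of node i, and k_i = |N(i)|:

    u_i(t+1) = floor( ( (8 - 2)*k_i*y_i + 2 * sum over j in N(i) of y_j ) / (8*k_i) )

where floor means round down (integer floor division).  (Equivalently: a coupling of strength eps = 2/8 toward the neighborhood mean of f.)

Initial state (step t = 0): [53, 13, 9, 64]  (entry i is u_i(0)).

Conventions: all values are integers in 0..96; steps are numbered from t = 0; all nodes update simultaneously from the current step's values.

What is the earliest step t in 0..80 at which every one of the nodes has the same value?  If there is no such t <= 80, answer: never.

Simulating step by step:
t=0: [53, 13, 9, 64]  (not all equal)
t=1: [45, 25, 21, 41]  (not all equal)
t=2: [48, 39, 36, 47]  (not all equal)
t=3: [49, 48, 47, 49]  (not all equal)
t=4: [50, 50, 50, 50]  (all equal)

Answer: 4
Key observation: Synchronization is absorbing here: once all nodes are equal they stay equal, and step 4 is the first all-equal step.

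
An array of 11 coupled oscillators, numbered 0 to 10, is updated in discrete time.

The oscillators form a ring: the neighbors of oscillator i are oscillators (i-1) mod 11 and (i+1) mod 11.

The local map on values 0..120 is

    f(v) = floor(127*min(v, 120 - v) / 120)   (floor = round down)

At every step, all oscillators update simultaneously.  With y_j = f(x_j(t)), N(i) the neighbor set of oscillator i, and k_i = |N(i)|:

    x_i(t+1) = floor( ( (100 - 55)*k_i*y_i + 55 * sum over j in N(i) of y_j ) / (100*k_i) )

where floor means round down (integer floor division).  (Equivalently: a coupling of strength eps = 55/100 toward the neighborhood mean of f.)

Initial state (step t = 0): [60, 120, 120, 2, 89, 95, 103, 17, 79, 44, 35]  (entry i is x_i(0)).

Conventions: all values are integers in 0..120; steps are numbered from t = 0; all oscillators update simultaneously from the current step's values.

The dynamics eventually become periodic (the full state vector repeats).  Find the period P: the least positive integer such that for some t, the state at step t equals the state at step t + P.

Answer: 2
Key observation: The state at step 33, [61, 61, 61, 61, 61, 61, 61, 61, 62, 62, 62], reappears at step 35 — and no state repeats earlier — so the cycle the system enters has period 2.

Derivation:
t=0: [60, 120, 120, 2, 89, 95, 103, 17, 79, 44, 35]
t=1: [38, 17, 0, 9, 22, 25, 19, 24, 36, 42, 46]
t=2: [35, 18, 7, 10, 19, 23, 23, 27, 36, 43, 44]
t=3: [34, 20, 11, 11, 18, 22, 25, 29, 37, 43, 43]
t=4: [33, 22, 13, 13, 17, 22, 26, 31, 38, 43, 42]
t=5: [33, 23, 15, 14, 17, 22, 27, 32, 39, 43, 41]
t=6: [33, 24, 17, 15, 17, 22, 28, 33, 39, 43, 41]
t=7: [34, 25, 18, 16, 18, 23, 28, 34, 40, 43, 41]
t=8: [34, 26, 20, 17, 19, 24, 29, 35, 40, 43, 41]
t=9: [35, 27, 21, 18, 20, 25, 30, 36, 41, 43, 41]
t=10: [36, 28, 22, 20, 21, 26, 31, 37, 42, 43, 41]
t=11: [36, 29, 24, 21, 23, 27, 32, 38, 42, 44, 42]
t=12: [37, 30, 25, 23, 24, 28, 33, 39, 43, 44, 42]
t=13: [38, 31, 26, 24, 25, 29, 34, 40, 44, 45, 43]
t=14: [39, 32, 27, 25, 26, 30, 35, 41, 45, 46, 44]
t=15: [40, 33, 28, 26, 27, 31, 37, 42, 46, 47, 45]
t=16: [41, 34, 29, 27, 28, 32, 38, 43, 47, 48, 46]
t=17: [42, 35, 30, 28, 29, 33, 39, 44, 48, 49, 47]
t=18: [43, 37, 32, 29, 30, 34, 40, 45, 49, 50, 48]
t=19: [44, 39, 33, 31, 31, 35, 41, 46, 50, 51, 49]
t=20: [46, 40, 35, 32, 33, 37, 42, 47, 51, 52, 50]
t=21: [47, 42, 37, 34, 35, 39, 44, 48, 52, 53, 51]
t=22: [48, 44, 39, 36, 37, 41, 45, 50, 53, 54, 52]
t=23: [50, 45, 41, 39, 39, 43, 47, 51, 55, 56, 54]
t=24: [52, 47, 43, 41, 42, 45, 49, 53, 56, 58, 56]
t=25: [54, 49, 45, 43, 44, 47, 51, 55, 58, 59, 58]
t=26: [56, 51, 47, 45, 46, 49, 53, 57, 60, 61, 60]
t=27: [58, 53, 49, 47, 48, 51, 55, 59, 61, 62, 61]
t=28: [59, 56, 51, 49, 50, 53, 57, 60, 61, 61, 61]
t=29: [61, 58, 54, 51, 52, 56, 59, 61, 62, 62, 62]
t=30: [61, 60, 57, 54, 55, 58, 61, 61, 61, 61, 61]
t=31: [62, 61, 60, 58, 58, 60, 61, 62, 62, 62, 62]
t=32: [61, 62, 62, 61, 61, 62, 62, 61, 61, 61, 61]
t=33: [61, 61, 61, 61, 61, 61, 61, 61, 62, 62, 62]
t=34: [61, 62, 62, 62, 62, 62, 62, 61, 61, 61, 61]
t=35: [61, 61, 61, 61, 61, 61, 61, 61, 62, 62, 62]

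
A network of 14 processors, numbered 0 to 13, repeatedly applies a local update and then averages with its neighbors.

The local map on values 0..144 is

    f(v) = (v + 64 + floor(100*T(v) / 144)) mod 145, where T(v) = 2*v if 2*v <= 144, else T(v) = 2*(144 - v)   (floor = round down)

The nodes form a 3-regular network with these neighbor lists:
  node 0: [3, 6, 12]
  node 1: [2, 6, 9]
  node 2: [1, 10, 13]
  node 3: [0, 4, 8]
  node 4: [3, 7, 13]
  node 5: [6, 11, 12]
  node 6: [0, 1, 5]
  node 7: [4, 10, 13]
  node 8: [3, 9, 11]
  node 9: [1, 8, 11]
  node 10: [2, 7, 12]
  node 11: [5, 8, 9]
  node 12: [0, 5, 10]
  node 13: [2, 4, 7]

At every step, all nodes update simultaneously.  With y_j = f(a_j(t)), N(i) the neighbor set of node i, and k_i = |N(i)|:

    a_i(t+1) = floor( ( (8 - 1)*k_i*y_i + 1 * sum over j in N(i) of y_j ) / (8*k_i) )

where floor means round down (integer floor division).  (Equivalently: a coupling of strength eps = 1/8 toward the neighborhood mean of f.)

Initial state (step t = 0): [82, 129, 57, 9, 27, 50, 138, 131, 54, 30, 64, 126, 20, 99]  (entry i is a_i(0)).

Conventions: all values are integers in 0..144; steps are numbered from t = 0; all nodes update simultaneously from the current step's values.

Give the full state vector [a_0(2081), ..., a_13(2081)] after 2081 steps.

Simulating step by step:
t=0: [82, 129, 57, 9, 27, 50, 138, 131, 54, 30, 64, 126, 20, 99]
t=1: [87, 70, 57, 85, 121, 43, 64, 71, 54, 125, 71, 70, 105, 80]
t=2: [84, 83, 59, 82, 72, 28, 70, 87, 52, 70, 86, 81, 76, 85]
t=3: [86, 84, 62, 85, 90, 124, 87, 85, 48, 84, 84, 86, 90, 84]
t=4: [84, 85, 69, 82, 84, 71, 84, 85, 39, 83, 85, 82, 83, 85]
t=5: [86, 85, 83, 83, 85, 87, 86, 85, 21, 82, 84, 83, 86, 84]
t=6: [85, 85, 85, 87, 85, 85, 85, 85, 110, 88, 85, 87, 85, 85]
t=7: [85, 84, 85, 84, 85, 85, 85, 85, 77, 83, 85, 84, 85, 85]
t=8: [85, 85, 85, 86, 85, 85, 85, 85, 88, 86, 85, 86, 85, 85]
t=9: [85, 85, 85, 84, 85, 85, 85, 85, 84, 84, 85, 84, 85, 85]
t=10: [85, 85, 85, 85, 85, 85, 85, 85, 86, 85, 85, 85, 85, 85]
t=11: [85, 85, 85, 85, 85, 85, 85, 85, 85, 85, 85, 85, 85, 85]
t=12: [85, 85, 85, 85, 85, 85, 85, 85, 85, 85, 85, 85, 85, 85]

Answer: [85, 85, 85, 85, 85, 85, 85, 85, 85, 85, 85, 85, 85, 85]
Key observation: The state at step 11, [85, 85, 85, 85, 85, 85, 85, 85, 85, 85, 85, 85, 85, 85], reappears at step 12: the system is in a cycle of period 1 from step 11 on.  Therefore the state at step 2081 equals the state at step 11 + ((2081 - 11) mod 1) = 11, which is [85, 85, 85, 85, 85, 85, 85, 85, 85, 85, 85, 85, 85, 85].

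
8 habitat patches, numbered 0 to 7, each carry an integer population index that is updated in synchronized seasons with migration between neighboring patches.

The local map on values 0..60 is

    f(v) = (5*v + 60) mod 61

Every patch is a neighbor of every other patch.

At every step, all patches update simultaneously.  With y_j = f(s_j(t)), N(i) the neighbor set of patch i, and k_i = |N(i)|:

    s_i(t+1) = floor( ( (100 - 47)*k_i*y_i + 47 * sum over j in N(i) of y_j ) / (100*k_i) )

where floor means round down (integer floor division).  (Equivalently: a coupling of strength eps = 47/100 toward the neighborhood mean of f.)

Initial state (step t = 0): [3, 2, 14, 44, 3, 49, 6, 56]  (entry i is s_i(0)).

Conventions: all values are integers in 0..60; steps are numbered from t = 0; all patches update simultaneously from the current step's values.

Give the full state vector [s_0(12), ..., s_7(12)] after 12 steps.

Answer: [25, 25, 25, 25, 25, 44, 44, 44]

Derivation:
t=0: [3, 2, 14, 44, 3, 49, 6, 56]
t=1: [16, 13, 13, 26, 16, 9, 23, 25]
t=2: [18, 11, 11, 13, 18, 30, 34, 10]
t=3: [32, 44, 44, 20, 32, 31, 41, 42]
t=4: [34, 34, 34, 35, 34, 32, 27, 29]
t=5: [42, 42, 42, 44, 42, 38, 26, 31]
t=6: [24, 24, 24, 29, 24, 15, 15, 27]
t=7: [46, 46, 46, 29, 46, 25, 25, 25]
t=8: [35, 35, 35, 24, 35, 15, 15, 15]
t=9: [44, 44, 44, 47, 44, 26, 26, 26]
t=10: [31, 31, 31, 38, 31, 17, 17, 17]
t=11: [28, 28, 28, 16, 28, 24, 24, 24]
t=12: [25, 25, 25, 25, 25, 44, 44, 44]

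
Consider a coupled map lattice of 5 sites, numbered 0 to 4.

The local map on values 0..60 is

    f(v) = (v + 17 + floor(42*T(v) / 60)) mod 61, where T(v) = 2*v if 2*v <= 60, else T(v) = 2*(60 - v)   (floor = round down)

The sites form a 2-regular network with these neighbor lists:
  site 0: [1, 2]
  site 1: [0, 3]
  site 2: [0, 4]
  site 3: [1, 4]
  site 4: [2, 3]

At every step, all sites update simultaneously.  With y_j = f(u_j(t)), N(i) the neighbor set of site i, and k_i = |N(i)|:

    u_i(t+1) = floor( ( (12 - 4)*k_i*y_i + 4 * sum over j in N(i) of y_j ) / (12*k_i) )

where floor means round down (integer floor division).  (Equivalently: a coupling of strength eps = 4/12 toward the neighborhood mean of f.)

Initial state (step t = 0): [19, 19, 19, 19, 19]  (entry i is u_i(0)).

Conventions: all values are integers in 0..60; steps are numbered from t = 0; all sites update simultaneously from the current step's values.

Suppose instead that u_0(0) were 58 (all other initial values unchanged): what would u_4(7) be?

Answer: u_4(7) = 44
Key observation: This trace re-runs the system from the modified initial state.

Derivation:
t=0: [58, 19, 19, 19, 19]
t=1: [11, 3, 3, 1, 1]
t=2: [36, 26, 26, 19, 19]
t=3: [22, 16, 16, 3, 3]
t=4: [23, 42, 42, 29, 29]
t=5: [15, 21, 21, 24, 24]
t=6: [37, 15, 15, 11, 11]
t=7: [34, 46, 46, 44, 44]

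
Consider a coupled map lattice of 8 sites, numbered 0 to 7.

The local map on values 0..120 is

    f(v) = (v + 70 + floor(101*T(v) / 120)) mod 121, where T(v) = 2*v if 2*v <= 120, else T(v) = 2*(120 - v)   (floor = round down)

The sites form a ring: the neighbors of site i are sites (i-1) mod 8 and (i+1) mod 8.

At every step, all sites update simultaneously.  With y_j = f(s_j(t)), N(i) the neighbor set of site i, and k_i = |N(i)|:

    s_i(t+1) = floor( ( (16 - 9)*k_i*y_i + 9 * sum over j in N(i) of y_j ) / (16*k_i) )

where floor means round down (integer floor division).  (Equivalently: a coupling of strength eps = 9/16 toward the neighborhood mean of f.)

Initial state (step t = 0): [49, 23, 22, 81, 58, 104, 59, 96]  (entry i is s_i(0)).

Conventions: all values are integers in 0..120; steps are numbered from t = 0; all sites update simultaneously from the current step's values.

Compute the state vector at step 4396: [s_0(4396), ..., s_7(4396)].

Answer: [89, 89, 89, 89, 89, 89, 89, 89]
Key observation: The state at step 5, [90, 90, 90, 90, 90, 90, 90, 90], reappears at step 7: the system is in a cycle of period 2 from step 5 on.  Therefore the state at step 4396 equals the state at step 5 + ((4396 - 5) mod 2) = 6, which is [89, 89, 89, 89, 89, 89, 89, 89].

Derivation:
t=0: [49, 23, 22, 81, 58, 104, 59, 96]
t=1: [61, 29, 33, 73, 94, 93, 92, 89]
t=2: [80, 52, 51, 78, 90, 87, 88, 94]
t=3: [90, 89, 89, 91, 91, 90, 89, 89]
t=4: [89, 89, 89, 88, 88, 89, 89, 89]
t=5: [90, 90, 90, 90, 90, 90, 90, 90]
t=6: [89, 89, 89, 89, 89, 89, 89, 89]
t=7: [90, 90, 90, 90, 90, 90, 90, 90]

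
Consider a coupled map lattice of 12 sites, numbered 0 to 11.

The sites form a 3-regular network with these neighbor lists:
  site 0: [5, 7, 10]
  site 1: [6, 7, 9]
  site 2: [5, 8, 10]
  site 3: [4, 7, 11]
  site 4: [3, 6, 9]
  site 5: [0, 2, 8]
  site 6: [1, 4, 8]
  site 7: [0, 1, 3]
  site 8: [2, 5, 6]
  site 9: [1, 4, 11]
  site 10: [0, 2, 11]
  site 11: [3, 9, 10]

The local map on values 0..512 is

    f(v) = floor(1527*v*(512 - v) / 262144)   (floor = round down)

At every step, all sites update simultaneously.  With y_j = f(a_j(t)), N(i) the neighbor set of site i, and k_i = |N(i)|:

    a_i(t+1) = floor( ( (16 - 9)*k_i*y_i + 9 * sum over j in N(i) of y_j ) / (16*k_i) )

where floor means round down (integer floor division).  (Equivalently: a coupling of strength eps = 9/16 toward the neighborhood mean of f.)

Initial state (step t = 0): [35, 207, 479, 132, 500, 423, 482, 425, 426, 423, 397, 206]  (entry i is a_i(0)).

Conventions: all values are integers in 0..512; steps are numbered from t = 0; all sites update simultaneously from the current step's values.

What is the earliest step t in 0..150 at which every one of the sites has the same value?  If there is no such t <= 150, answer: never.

Answer: 14
Key observation: Synchronization is absorbing here: once all sites are equal they stay equal, and step 14 is the first all-equal step.

Derivation:
t=0: [35, 207, 479, 132, 500, 423, 482, 425, 426, 423, 397, 206]  (not all equal)
t=1: [173, 257, 170, 243, 126, 171, 151, 235, 167, 239, 220, 306]  (not all equal)
t=2: [353, 368, 344, 359, 325, 338, 326, 372, 332, 359, 359, 373]  (not all equal)
t=3: [323, 317, 336, 319, 340, 339, 343, 311, 345, 320, 320, 311]  (not all equal)
t=4: [354, 355, 344, 356, 346, 343, 341, 360, 338, 355, 355, 360]  (not all equal)
t=5: [325, 325, 335, 323, 331, 335, 335, 321, 339, 324, 325, 321]  (not all equal)
t=6: [352, 352, 345, 354, 349, 345, 346, 355, 343, 353, 352, 355]  (not all equal)
t=7: [328, 328, 334, 325, 329, 334, 332, 325, 335, 326, 328, 325]  (not all equal)
t=8: [350, 351, 346, 353, 350, 346, 348, 352, 345, 352, 350, 353]  (not all equal)
t=9: [330, 329, 333, 327, 329, 333, 331, 328, 334, 328, 330, 327]  (not all equal)
t=10: [349, 350, 347, 351, 350, 347, 348, 350, 346, 350, 349, 351]  (not all equal)
t=11: [331, 330, 332, 329, 330, 332, 331, 330, 333, 329, 331, 329]  (not all equal)
t=12: [348, 349, 347, 349, 349, 347, 348, 349, 347, 349, 348, 349]  (not all equal)
t=13: [332, 331, 332, 331, 331, 332, 331, 331, 332, 331, 332, 331]  (not all equal)
t=14: [348, 348, 348, 348, 348, 348, 348, 348, 348, 348, 348, 348]  (all equal)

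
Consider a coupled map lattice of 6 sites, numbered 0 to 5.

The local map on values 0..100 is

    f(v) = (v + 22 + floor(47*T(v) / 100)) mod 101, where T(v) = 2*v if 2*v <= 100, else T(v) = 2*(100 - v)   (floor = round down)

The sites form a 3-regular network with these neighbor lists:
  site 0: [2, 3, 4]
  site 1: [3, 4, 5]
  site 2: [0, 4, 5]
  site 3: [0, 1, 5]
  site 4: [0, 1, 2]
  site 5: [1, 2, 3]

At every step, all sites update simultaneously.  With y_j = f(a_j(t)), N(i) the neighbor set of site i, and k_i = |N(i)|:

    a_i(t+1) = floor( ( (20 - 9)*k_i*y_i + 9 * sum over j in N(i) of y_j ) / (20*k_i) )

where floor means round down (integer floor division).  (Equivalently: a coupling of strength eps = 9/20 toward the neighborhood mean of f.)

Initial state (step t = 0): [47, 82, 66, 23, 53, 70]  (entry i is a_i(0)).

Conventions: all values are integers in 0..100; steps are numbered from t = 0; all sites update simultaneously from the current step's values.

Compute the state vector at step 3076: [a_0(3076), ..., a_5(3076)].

Simulating step by step:
t=0: [47, 82, 66, 23, 53, 70]
t=1: [21, 25, 17, 43, 17, 25]
t=2: [50, 57, 57, 32, 57, 57]
t=3: [27, 27, 18, 54, 18, 27]
t=4: [60, 62, 61, 43, 61, 62]
t=5: [15, 15, 18, 10, 18, 15]
t=6: [51, 50, 54, 45, 54, 50]
t=7: [16, 16, 18, 12, 18, 16]
t=8: [52, 52, 55, 48, 55, 52]
t=9: [17, 17, 18, 15, 18, 17]
t=10: [54, 53, 55, 52, 55, 53]
t=11: [18, 18, 18, 18, 18, 18]
t=12: [56, 56, 56, 56, 56, 56]
t=13: [18, 18, 18, 18, 18, 18]

Answer: [56, 56, 56, 56, 56, 56]
Key observation: The state at step 11, [18, 18, 18, 18, 18, 18], reappears at step 13: the system is in a cycle of period 2 from step 11 on.  Therefore the state at step 3076 equals the state at step 11 + ((3076 - 11) mod 2) = 12, which is [56, 56, 56, 56, 56, 56].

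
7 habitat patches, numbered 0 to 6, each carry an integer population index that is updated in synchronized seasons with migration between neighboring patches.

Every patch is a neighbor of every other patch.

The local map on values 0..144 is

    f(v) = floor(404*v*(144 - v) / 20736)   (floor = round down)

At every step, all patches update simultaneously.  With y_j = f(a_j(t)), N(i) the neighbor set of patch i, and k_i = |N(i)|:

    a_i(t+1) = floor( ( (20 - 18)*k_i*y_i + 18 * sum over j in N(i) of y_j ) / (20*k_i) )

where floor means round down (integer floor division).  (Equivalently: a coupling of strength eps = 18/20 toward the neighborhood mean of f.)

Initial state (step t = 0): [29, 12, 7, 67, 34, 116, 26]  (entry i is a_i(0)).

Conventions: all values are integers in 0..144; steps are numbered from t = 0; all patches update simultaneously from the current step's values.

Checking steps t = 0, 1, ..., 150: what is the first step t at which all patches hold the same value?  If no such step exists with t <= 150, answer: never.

Simulating step by step:
t=0: [29, 12, 7, 67, 34, 116, 26]  (not all equal)
t=1: [57, 59, 60, 55, 57, 57, 57]  (not all equal)
t=2: [96, 96, 96, 96, 96, 96, 96]  (all equal)

Answer: 2
Key observation: Synchronization is absorbing here: once all patches are equal they stay equal, and step 2 is the first all-equal step.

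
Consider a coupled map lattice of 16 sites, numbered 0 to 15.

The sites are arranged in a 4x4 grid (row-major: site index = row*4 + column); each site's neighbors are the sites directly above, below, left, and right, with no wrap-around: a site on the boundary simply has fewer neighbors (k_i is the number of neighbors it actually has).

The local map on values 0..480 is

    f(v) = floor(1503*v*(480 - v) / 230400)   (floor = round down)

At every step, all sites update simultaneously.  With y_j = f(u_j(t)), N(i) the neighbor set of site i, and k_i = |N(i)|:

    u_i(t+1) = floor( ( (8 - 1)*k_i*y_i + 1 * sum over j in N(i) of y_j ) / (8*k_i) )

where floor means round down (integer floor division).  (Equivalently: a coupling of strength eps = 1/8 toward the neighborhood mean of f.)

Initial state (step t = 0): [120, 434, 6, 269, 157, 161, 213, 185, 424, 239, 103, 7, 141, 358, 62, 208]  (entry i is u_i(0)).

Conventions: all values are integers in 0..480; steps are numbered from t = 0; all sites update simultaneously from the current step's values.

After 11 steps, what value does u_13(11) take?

Simulating step by step:
t=0: [120, 434, 6, 269, 157, 161, 213, 185, 424, 239, 103, 7, 141, 358, 62, 208]
t=1: [274, 140, 52, 347, 320, 330, 353, 343, 177, 360, 250, 59, 299, 284, 185, 334]
t=2: [362, 306, 164, 291, 335, 319, 291, 299, 345, 289, 362, 183, 353, 358, 355, 310]
t=3: [284, 343, 340, 356, 314, 336, 354, 353, 305, 352, 285, 350, 292, 287, 290, 340]
t=4: [358, 308, 308, 288, 340, 314, 293, 291, 345, 299, 355, 299, 357, 357, 357, 312]
t=5: [289, 342, 346, 358, 309, 340, 354, 357, 304, 346, 295, 350, 287, 288, 288, 338]
t=6: [355, 309, 300, 285, 343, 310, 292, 286, 347, 307, 350, 298, 360, 357, 357, 314]
t=7: [293, 342, 352, 361, 306, 342, 355, 360, 302, 341, 300, 350, 282, 288, 288, 337]
t=8: [353, 308, 292, 280, 345, 307, 291, 281, 348, 313, 347, 298, 362, 358, 357, 315]
t=9: [296, 343, 357, 364, 304, 344, 356, 363, 300, 335, 305, 350, 279, 286, 288, 336]
t=10: [351, 307, 286, 275, 347, 306, 289, 278, 350, 319, 343, 298, 363, 359, 357, 316]
t=11: [298, 344, 360, 366, 302, 345, 358, 365, 297, 331, 309, 350, 278, 285, 288, 335]

Answer: u_13(11) = 285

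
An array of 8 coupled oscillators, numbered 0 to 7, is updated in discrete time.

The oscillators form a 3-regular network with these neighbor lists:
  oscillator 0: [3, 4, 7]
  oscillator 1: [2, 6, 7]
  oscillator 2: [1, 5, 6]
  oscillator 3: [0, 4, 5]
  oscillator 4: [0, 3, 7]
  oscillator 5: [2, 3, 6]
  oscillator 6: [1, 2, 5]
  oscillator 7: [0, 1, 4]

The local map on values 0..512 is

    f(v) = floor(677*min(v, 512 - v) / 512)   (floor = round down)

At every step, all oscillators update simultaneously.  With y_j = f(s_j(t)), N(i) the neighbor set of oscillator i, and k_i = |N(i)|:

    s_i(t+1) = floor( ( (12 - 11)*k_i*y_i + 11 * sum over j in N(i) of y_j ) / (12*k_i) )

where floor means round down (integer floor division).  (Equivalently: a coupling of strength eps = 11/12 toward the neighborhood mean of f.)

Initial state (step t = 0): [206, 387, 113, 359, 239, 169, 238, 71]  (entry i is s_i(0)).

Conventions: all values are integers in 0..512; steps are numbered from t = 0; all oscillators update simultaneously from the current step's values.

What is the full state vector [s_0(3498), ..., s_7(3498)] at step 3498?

Simulating step by step:
t=0: [206, 387, 113, 359, 239, 169, 238, 71]
t=1: [209, 183, 226, 264, 199, 221, 190, 237]
t=2: [298, 283, 264, 281, 301, 292, 274, 264]
t=3: [301, 320, 304, 285, 302, 313, 306, 290]
t=4: [289, 277, 263, 274, 289, 280, 264, 271]
t=5: [307, 323, 315, 299, 307, 321, 316, 300]
t=6: [276, 264, 253, 266, 276, 265, 254, 265]
t=7: [320, 331, 329, 317, 320, 330, 329, 317]
t=8: [255, 245, 240, 249, 255, 245, 240, 249]
t=9: [332, 321, 320, 332, 332, 321, 320, 332]
t=10: [238, 248, 252, 242, 238, 248, 252, 242]
t=11: [317, 328, 329, 318, 317, 328, 329, 318]
t=12: [256, 245, 242, 252, 256, 245, 242, 252]
t=13: [334, 323, 321, 333, 334, 323, 321, 333]
t=14: [235, 246, 250, 239, 235, 246, 250, 239]
t=15: [313, 325, 326, 315, 313, 325, 326, 315]
t=16: [261, 249, 246, 257, 261, 249, 246, 257]
t=17: [334, 329, 327, 330, 334, 329, 327, 330]
t=18: [238, 242, 242, 237, 238, 242, 242, 237]
t=19: [313, 317, 319, 315, 313, 317, 319, 315]
t=20: [261, 256, 256, 260, 261, 256, 256, 260]
t=21: [332, 336, 338, 333, 332, 336, 338, 333]
t=22: [236, 232, 231, 236, 236, 232, 231, 236]
t=23: [312, 307, 305, 310, 312, 307, 305, 310]
t=24: [265, 271, 271, 266, 265, 271, 271, 266]
t=25: [325, 320, 318, 323, 325, 320, 318, 323]
t=26: [248, 253, 254, 249, 248, 253, 254, 249]
t=27: [328, 333, 334, 329, 328, 333, 334, 329]
t=28: [241, 236, 235, 240, 241, 236, 235, 240]
t=29: [317, 312, 311, 316, 317, 312, 311, 316]
t=30: [258, 263, 264, 259, 258, 263, 264, 259]
t=31: [334, 329, 328, 333, 334, 329, 328, 333]
t=32: [235, 240, 241, 236, 235, 240, 241, 236]
t=33: [311, 316, 317, 312, 311, 316, 317, 312]
t=34: [264, 259, 258, 263, 264, 259, 258, 263]
t=35: [328, 333, 334, 329, 328, 333, 334, 329]

Answer: [264, 259, 258, 263, 264, 259, 258, 263]
Key observation: The state at step 27, [328, 333, 334, 329, 328, 333, 334, 329], reappears at step 35: the system is in a cycle of period 8 from step 27 on.  Therefore the state at step 3498 equals the state at step 27 + ((3498 - 27) mod 8) = 34, which is [264, 259, 258, 263, 264, 259, 258, 263].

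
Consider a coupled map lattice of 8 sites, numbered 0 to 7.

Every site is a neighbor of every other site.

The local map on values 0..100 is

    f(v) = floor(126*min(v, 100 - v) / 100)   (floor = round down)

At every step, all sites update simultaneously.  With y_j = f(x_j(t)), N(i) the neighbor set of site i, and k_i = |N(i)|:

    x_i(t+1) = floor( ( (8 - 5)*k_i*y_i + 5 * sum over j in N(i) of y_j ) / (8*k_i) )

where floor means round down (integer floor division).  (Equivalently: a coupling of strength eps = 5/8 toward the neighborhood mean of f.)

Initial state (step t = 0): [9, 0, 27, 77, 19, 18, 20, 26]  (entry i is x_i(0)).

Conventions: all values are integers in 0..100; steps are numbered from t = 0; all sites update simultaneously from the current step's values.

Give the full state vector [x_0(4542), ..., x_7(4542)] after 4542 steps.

Answer: [57, 57, 57, 57, 57, 57, 57, 57]
Key observation: The state at step 10, [57, 57, 57, 57, 57, 57, 57, 57], reappears at step 12: the system is in a cycle of period 2 from step 10 on.  Therefore the state at step 4542 equals the state at step 10 + ((4542 - 10) mod 2) = 10, which is [57, 57, 57, 57, 57, 57, 57, 57].

Derivation:
t=0: [9, 0, 27, 77, 19, 18, 20, 26]
t=1: [18, 15, 25, 23, 22, 21, 22, 24]
t=2: [24, 23, 27, 26, 26, 26, 26, 27]
t=3: [31, 30, 32, 31, 31, 31, 31, 32]
t=4: [39, 38, 39, 39, 39, 39, 39, 39]
t=5: [48, 48, 48, 48, 48, 48, 48, 48]
t=6: [60, 60, 60, 60, 60, 60, 60, 60]
t=7: [50, 50, 50, 50, 50, 50, 50, 50]
t=8: [63, 63, 63, 63, 63, 63, 63, 63]
t=9: [46, 46, 46, 46, 46, 46, 46, 46]
t=10: [57, 57, 57, 57, 57, 57, 57, 57]
t=11: [54, 54, 54, 54, 54, 54, 54, 54]
t=12: [57, 57, 57, 57, 57, 57, 57, 57]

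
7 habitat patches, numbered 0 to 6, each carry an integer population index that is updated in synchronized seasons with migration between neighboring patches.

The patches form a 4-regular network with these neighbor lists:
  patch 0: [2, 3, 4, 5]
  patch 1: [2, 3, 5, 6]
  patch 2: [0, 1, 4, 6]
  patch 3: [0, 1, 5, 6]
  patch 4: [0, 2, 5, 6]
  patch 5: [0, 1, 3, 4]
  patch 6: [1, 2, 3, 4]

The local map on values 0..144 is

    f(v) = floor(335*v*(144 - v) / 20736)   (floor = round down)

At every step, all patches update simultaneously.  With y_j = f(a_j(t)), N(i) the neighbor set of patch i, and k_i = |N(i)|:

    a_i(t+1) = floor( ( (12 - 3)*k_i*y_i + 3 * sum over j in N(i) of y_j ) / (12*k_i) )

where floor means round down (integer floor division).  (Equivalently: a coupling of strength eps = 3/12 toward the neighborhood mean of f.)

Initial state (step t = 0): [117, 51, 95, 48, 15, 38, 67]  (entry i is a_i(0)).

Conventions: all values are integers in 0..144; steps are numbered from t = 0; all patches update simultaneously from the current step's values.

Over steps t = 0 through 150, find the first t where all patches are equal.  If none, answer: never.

Answer: 3
Key observation: Synchronization is absorbing here: once all patches are equal they stay equal, and step 3 is the first all-equal step.

Derivation:
t=0: [117, 51, 95, 48, 15, 38, 67]  (not all equal)
t=1: [53, 75, 71, 72, 40, 63, 78]  (not all equal)
t=2: [77, 82, 81, 82, 70, 80, 82]  (not all equal)
t=3: [82, 82, 82, 82, 82, 82, 82]  (all equal)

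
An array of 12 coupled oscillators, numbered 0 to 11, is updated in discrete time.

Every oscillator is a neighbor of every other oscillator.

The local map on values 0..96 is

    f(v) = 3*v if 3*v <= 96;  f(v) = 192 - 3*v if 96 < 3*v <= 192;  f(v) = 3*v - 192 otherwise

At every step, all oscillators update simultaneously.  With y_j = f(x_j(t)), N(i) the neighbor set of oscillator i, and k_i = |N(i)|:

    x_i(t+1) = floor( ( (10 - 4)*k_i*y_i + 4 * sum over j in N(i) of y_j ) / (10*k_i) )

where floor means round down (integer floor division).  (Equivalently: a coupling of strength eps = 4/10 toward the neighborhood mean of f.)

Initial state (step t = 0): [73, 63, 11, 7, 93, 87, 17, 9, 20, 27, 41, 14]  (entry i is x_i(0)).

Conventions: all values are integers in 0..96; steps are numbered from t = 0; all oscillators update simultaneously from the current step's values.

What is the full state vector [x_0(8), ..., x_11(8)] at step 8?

Simulating step by step:
t=0: [73, 63, 11, 7, 93, 87, 17, 9, 20, 27, 41, 14]
t=1: [35, 22, 39, 32, 69, 59, 49, 35, 54, 66, 59, 44]
t=2: [70, 58, 63, 75, 30, 30, 47, 70, 38, 25, 30, 55]
t=3: [31, 31, 23, 40, 72, 72, 50, 31, 65, 63, 72, 36]
t=4: [75, 75, 61, 63, 36, 36, 46, 75, 24, 24, 36, 70]
t=5: [39, 39, 26, 22, 68, 68, 51, 39, 61, 61, 68, 31]
t=6: [62, 62, 64, 57, 26, 26, 42, 62, 25, 25, 26, 72]
t=7: [22, 22, 18, 30, 62, 62, 55, 22, 60, 60, 62, 32]
t=8: [55, 55, 48, 69, 21, 21, 33, 55, 25, 25, 21, 72]

Answer: [55, 55, 48, 69, 21, 21, 33, 55, 25, 25, 21, 72]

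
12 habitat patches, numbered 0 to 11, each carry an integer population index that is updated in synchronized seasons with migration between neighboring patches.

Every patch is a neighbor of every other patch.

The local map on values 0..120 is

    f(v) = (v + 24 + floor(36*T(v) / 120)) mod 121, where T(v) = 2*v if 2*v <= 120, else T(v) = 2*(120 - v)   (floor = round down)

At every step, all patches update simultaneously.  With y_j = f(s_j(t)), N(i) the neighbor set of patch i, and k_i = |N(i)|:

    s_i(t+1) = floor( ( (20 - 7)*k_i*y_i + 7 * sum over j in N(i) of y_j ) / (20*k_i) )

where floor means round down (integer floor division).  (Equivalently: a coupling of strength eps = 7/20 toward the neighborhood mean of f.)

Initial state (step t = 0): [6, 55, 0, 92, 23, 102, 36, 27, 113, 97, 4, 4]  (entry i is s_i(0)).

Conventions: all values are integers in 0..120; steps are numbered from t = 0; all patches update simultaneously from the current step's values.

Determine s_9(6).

Simulating step by step:
t=0: [6, 55, 0, 92, 23, 102, 36, 27, 113, 97, 4, 4]
t=1: [36, 85, 30, 22, 52, 25, 65, 57, 28, 23, 34, 34]
t=2: [75, 30, 69, 61, 91, 64, 25, 96, 67, 62, 73, 73]
t=3: [16, 57, 14, 87, 20, 13, 52, 21, 13, 87, 15, 15]
t=4: [50, 91, 48, 25, 54, 47, 86, 55, 47, 25, 49, 49]
t=5: [95, 37, 92, 70, 99, 92, 36, 100, 92, 70, 94, 94]
t=6: [16, 59, 15, 10, 17, 15, 58, 17, 15, 10, 15, 15]

Answer: s_9(6) = 10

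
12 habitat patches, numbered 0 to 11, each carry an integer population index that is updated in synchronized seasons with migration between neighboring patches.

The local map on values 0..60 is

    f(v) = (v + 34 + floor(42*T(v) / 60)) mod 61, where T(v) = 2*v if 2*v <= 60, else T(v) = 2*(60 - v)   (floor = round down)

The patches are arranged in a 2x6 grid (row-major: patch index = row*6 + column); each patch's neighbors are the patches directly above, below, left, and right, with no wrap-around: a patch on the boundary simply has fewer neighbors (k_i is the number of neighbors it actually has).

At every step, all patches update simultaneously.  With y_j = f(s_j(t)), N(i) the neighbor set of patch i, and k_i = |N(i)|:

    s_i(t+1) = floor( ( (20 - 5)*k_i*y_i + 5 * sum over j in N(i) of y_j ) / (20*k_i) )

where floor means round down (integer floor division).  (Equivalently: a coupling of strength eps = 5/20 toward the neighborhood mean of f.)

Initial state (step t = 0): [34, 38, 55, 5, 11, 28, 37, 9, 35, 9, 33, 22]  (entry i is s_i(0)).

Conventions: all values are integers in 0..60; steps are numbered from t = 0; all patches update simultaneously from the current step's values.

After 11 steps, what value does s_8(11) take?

Answer: s_8(11) = 41

Derivation:
t=0: [34, 38, 55, 5, 11, 28, 37, 9, 35, 9, 33, 22]
t=1: [42, 41, 37, 47, 55, 40, 43, 51, 44, 52, 43, 29]
t=2: [39, 39, 41, 37, 36, 40, 38, 36, 38, 36, 38, 41]
t=3: [41, 41, 40, 41, 41, 41, 41, 41, 41, 41, 41, 40]
t=4: [40, 40, 40, 40, 40, 40, 40, 40, 40, 40, 40, 40]
t=5: [41, 41, 41, 41, 41, 41, 41, 41, 41, 41, 41, 41]
t=6: [40, 40, 40, 40, 40, 40, 40, 40, 40, 40, 40, 40]
t=7: [41, 41, 41, 41, 41, 41, 41, 41, 41, 41, 41, 41]
t=8: [40, 40, 40, 40, 40, 40, 40, 40, 40, 40, 40, 40]
t=9: [41, 41, 41, 41, 41, 41, 41, 41, 41, 41, 41, 41]
t=10: [40, 40, 40, 40, 40, 40, 40, 40, 40, 40, 40, 40]
t=11: [41, 41, 41, 41, 41, 41, 41, 41, 41, 41, 41, 41]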